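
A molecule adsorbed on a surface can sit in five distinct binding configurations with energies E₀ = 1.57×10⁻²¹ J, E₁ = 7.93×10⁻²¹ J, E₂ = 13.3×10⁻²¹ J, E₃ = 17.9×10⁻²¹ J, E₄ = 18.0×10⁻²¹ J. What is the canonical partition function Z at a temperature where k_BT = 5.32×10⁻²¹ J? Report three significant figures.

Eᵢ/kT = 0.29511, 1.4906, 2.5000, 3.3647, 3.3835.
Z = Σ e^(−Eᵢ/kT) = e^(−0.29511) + e^(−1.4906) + e^(−2.5000) + e^(−3.3647) + e^(−3.3835) = 0.74445 + 0.22524 + 0.082085 + 0.034572 + 0.033928 = 1.1203.

Z = 1.12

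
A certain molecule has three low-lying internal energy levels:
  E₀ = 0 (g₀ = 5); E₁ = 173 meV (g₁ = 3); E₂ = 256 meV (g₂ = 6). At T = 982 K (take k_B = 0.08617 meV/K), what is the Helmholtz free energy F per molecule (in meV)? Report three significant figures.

-147 meV

k_BT = 0.08617 × 982 K = 84.619 meV.
Eᵢ/kT = 0, 2.0445, 3.0253.
Z = Σ gᵢe^(−Eᵢ/kT) = 5·e^(−0) + 3·e^(−2.0445) + 6·e^(−3.0253) = 5.0000 + 0.38833 + 0.29126 = 5.6796.
F = −kT ln Z = −84.619 × ln(5.6796) = −84.619 × 1.7369 = -147 meV.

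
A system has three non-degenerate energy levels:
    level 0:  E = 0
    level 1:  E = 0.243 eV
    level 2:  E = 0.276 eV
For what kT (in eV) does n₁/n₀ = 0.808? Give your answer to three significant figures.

1.14 eV

n₁/n₀ = exp[−(E₁−E₀)/kT] = 0.808.
⇒ (E₁−E₀)/kT = ln(1/0.808) = ln(1.2376) = 0.21317.
kT = 0.243 eV / 0.21317 = 1.14 eV.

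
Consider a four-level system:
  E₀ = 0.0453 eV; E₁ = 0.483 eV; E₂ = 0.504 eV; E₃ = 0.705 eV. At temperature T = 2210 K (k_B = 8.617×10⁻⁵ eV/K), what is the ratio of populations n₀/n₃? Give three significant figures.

k_BT = 8.617×10⁻⁵ × 2210 K = 0.19044 eV.
n₀/n₃ = exp[−(E₀−E₃)/kT] = exp(−(-0.6597 eV)/(0.19044 eV)) = exp(3.4641) = 31.9.

31.9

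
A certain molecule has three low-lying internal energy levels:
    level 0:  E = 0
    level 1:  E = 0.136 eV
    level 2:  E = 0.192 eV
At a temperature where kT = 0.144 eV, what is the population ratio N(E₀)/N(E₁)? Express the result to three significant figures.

n₀/n₁ = exp[−(E₀−E₁)/kT] = exp(−(-0.136 eV)/(0.144 eV)) = exp(0.94444) = 2.57.

2.57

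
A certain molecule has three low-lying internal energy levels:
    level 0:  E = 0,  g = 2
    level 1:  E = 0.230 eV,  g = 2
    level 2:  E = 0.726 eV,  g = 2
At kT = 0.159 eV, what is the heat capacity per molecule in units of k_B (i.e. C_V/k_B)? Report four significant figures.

0.4724

Eᵢ/kT = 0, 1.44654, 4.56604.
Z = Σ gᵢe^(−Eᵢ/kT) = 2·e^(−0) + 2·e^(−1.44654) + 2·e^(−4.56604) = 2.00000 + 0.470767 + 0.0207981 = 2.49157.
⟨E⟩ = 0.0495173 eV, ⟨E²⟩ = 0.0143948 eV².
C_V/k_B = (⟨E²⟩ − ⟨E⟩²)/(kT)² = (0.0143948 − 0.00245196)/0.0252810 = 0.4724.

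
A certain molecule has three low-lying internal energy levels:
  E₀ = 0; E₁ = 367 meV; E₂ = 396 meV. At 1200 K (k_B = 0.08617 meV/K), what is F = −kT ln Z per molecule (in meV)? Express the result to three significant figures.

k_BT = 0.08617 × 1200 K = 103.40 meV.
Eᵢ/kT = 0, 3.5493, 3.8298.
Z = Σ e^(−Eᵢ/kT) = e^(−0) + e^(−3.5493) + e^(−3.8298) = 1.0000 + 0.028745 + 0.021714 = 1.0505.
F = −kT ln Z = −103.40 × ln(1.0505) = −103.40 × 0.049266 = -5.09 meV.

-5.09 meV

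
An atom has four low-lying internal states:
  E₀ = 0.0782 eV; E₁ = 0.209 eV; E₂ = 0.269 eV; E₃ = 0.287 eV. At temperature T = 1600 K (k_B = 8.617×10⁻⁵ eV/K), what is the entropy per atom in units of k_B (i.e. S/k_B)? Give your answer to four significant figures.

1.183

k_BT = 8.617×10⁻⁵ × 1600 K = 0.137872 eV.
Eᵢ/kT = 0.567193, 1.51590, 1.95109, 2.08164.
Z = Σ e^(−Eᵢ/kT) = e^(−0.567193) + e^(−1.51590) + e^(−1.95109) + e^(−2.08164) = 0.567115 + 0.219610 + 0.142119 + 0.124725 = 1.05357.
⟨E⟩ = Σ EᵢPᵢ = 0.155920 eV.
S/k_B = ln Z + ⟨E⟩/kT = ln(1.05357) + 0.155920/0.137872 = 0.0521844 + 1.13090 = 1.183.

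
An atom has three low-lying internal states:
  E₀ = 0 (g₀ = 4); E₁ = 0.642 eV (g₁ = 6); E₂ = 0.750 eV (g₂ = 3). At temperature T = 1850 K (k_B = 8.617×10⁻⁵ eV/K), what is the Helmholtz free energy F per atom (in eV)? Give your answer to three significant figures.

k_BT = 8.617×10⁻⁵ × 1850 K = 0.15941 eV.
Eᵢ/kT = 0, 4.0274, 4.7048.
Z = Σ gᵢe^(−Eᵢ/kT) = 4·e^(−0) + 6·e^(−4.0274) + 3·e^(−4.7048) = 4.0000 + 0.10692 + 0.027155 = 4.1341.
F = −kT ln Z = −0.15941 × ln(4.1341) = −0.15941 × 1.4193 = -0.226 eV.

-0.226 eV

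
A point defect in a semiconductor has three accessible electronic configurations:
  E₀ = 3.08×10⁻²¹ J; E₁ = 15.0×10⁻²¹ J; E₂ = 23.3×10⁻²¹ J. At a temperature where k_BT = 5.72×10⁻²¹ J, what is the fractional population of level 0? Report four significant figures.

0.8669

Eᵢ/kT = 0.538462, 2.62238, 4.07343.
Z = Σ e^(−Eᵢ/kT) = e^(−0.538462) + e^(−2.62238) + e^(−4.07343) = 0.583645 + 0.0726298 + 0.0170189 = 0.673294.
P₀ = e^(−E₀/kT) / Z = 0.583645/0.673294 = 0.8669.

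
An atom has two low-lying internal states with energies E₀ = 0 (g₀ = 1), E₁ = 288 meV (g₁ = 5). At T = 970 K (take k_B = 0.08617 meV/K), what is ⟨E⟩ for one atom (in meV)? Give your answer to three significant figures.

39.6 meV

k_BT = 0.08617 × 970 K = 83.585 meV.
Eᵢ/kT = 0, 3.4456.
Z = Σ gᵢe^(−Eᵢ/kT) = 1·e^(−0) + 5·e^(−3.4456) = 1.0000 + 0.15943 = 1.1594.
⟨E⟩ = Σ Eᵢ gᵢe^(−Eᵢ/kT) / Z = (0·1.0000 + 288·0.15943) / 1.1594 = 39.6 meV.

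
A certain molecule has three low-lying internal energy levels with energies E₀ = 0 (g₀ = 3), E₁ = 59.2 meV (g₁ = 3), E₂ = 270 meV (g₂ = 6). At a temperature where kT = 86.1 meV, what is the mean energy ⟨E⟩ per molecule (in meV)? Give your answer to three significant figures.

33.5 meV

Eᵢ/kT = 0, 0.68757, 3.1359.
Z = Σ gᵢe^(−Eᵢ/kT) = 3·e^(−0) + 3·e^(−0.68757) + 6·e^(−3.1359) = 3.0000 + 1.5084 + 0.26076 = 4.7692.
⟨E⟩ = Σ Eᵢ gᵢe^(−Eᵢ/kT) / Z = (0·3.0000 + 59.2·1.5084 + 270·0.26076) / 4.7692 = 33.5 meV.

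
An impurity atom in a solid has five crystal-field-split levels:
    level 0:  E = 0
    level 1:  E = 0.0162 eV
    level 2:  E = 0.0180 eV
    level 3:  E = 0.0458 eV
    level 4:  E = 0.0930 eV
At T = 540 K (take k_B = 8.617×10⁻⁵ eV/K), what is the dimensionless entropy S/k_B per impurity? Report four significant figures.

1.459

k_BT = 8.617×10⁻⁵ × 540 K = 0.0465318 eV.
Eᵢ/kT = 0, 0.348149, 0.386832, 0.984273, 1.99863.
Z = Σ e^(−Eᵢ/kT) = e^(−0) + e^(−0.348149) + e^(−0.386832) + e^(−0.984273) + e^(−1.99863) = 1.00000 + 0.705994 + 0.679205 + 0.373711 + 0.135521 = 2.89443.
⟨E⟩ = Σ EᵢPᵢ = 0.0184431 eV.
S/k_B = ln Z + ⟨E⟩/kT = ln(2.89443) + 0.0184431/0.0465318 = 1.06279 + 0.396355 = 1.459.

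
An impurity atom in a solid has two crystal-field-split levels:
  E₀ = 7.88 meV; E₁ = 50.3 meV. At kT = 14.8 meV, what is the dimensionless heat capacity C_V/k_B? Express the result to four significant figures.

Eᵢ/kT = 0.532432, 3.39865.
Z = Σ e^(−Eᵢ/kT) = e^(−0.532432) + e^(−3.39865) = 0.587175 + 0.0334184 = 0.620593.
⟨E⟩ = 10.1643 meV, ⟨E²⟩ = 194.994 meV².
C_V/k_B = (⟨E²⟩ − ⟨E⟩²)/(kT)² = (194.994 − 103.313)/219.040 = 0.4186.

0.4186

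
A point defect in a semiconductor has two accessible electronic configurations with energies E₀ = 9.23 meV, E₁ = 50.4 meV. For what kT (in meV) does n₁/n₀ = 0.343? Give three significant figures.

38.5 meV

n₁/n₀ = exp[−(E₁−E₀)/kT] = 0.343.
⇒ (E₁−E₀)/kT = ln(1/0.343) = ln(2.9155) = 1.0700.
kT = 41.17 meV / 1.0700 = 38.5 meV.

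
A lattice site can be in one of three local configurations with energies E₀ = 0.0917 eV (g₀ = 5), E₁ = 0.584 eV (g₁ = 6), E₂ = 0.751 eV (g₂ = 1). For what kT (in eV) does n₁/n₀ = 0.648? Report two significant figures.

n₁/n₀ = (g₁/g₀) exp[−(E₁−E₀)/kT] = 0.648.
⇒ (E₁−E₀)/kT = ln((6/5)/0.648) = ln(1.852) = 0.6163.
kT = 0.4923 eV / 0.6163 = 0.80 eV.

0.80 eV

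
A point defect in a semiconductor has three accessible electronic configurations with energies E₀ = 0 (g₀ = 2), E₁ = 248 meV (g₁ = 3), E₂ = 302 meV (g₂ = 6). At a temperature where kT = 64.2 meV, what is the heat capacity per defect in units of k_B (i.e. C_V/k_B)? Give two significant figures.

Eᵢ/kT = 0, 3.863, 4.704.
Z = Σ gᵢe^(−Eᵢ/kT) = 2·e^(−0) + 3·e^(−3.863) + 6·e^(−4.704) = 2.000 + 0.06301 + 0.05435 = 2.117.
⟨E⟩ = 15.13 meV, ⟨E²⟩ = 4172 meV².
C_V/k_B = (⟨E²⟩ − ⟨E⟩²)/(kT)² = (4172 − 228.9)/4122 = 0.96.

0.96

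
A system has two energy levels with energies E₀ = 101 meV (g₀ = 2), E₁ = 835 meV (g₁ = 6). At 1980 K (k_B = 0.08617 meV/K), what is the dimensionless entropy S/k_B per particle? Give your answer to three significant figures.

0.901

k_BT = 0.08617 × 1980 K = 170.62 meV.
Eᵢ/kT = 0.59196, 4.8939.
Z = Σ gᵢe^(−Eᵢ/kT) = 2·e^(−0.59196) + 6·e^(−4.8939) = 1.1065 + 0.044953 = 1.1515.
⟨E⟩ = Σ EᵢPᵢ = 129.65 meV.
S/k_B = ln Z + ⟨E⟩/kT = ln(1.1515) + 129.65/170.62 = 0.14107 + 0.75988 = 0.901.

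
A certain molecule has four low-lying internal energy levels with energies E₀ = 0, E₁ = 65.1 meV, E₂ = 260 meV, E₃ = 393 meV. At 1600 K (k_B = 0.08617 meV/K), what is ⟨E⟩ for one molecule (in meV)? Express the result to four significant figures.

k_BT = 0.08617 × 1600 K = 137.872 meV.
Eᵢ/kT = 0, 0.472177, 1.88581, 2.85047.
Z = Σ e^(−Eᵢ/kT) = e^(−0) + e^(−0.472177) + e^(−1.88581) + e^(−2.85047) = 1.00000 + 0.623643 + 0.151706 + 0.0578171 = 1.83317.
⟨E⟩ = Σ Eᵢ e^(−Eᵢ/kT) / Z = (0·1.00000 + 65.1·0.623643 + 260·0.151706 + 393·0.0578171) / 1.83317 = 56.06 meV.

56.06 meV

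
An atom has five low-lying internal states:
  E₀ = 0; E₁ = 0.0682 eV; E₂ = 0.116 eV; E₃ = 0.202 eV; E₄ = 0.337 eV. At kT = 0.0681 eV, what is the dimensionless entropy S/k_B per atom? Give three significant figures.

Eᵢ/kT = 0, 1.0015, 1.7034, 2.9662, 4.9486.
Z = Σ e^(−Eᵢ/kT) = e^(−0) + e^(−1.0015) + e^(−1.7034) + e^(−2.9662) + e^(−4.9486) = 1.0000 + 0.36733 + 0.18206 + 0.051499 + 0.0070933 = 1.6080.
⟨E⟩ = Σ EᵢPᵢ = 0.036669 eV.
S/k_B = ln Z + ⟨E⟩/kT = ln(1.6080) + 0.036669/0.0681 = 0.47499 + 0.53846 = 1.01.

1.01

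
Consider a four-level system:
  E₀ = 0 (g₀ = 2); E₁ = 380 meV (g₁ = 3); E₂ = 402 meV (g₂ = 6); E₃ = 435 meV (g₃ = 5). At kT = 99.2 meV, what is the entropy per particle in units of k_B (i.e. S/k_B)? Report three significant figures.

Eᵢ/kT = 0, 3.8306, 4.0524, 4.3851.
Z = Σ gᵢe^(−Eᵢ/kT) = 2·e^(−0) + 3·e^(−3.8306) + 6·e^(−4.0524) + 5·e^(−4.3851) = 2.0000 + 0.065090 + 0.10428 + 0.062308 = 2.2317.
⟨E⟩ = Σ EᵢPᵢ = 42.012 meV.
S/k_B = ln Z + ⟨E⟩/kT = ln(2.2317) + 42.012/99.2 = 0.80276 + 0.42351 = 1.23.

1.23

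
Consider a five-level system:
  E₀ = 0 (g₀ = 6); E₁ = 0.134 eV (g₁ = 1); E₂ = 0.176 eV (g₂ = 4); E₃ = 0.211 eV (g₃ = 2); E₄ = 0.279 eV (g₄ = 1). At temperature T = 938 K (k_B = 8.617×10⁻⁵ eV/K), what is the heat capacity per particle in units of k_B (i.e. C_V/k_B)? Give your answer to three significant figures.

k_BT = 8.617×10⁻⁵ × 938 K = 0.080827 eV.
Eᵢ/kT = 0, 1.6579, 2.1775, 2.6105, 3.4518.
Z = Σ gᵢe^(−Eᵢ/kT) = 6·e^(−0) + 1·e^(−1.6579) + 4·e^(−2.1775) + 2·e^(−2.6105) + 1·e^(−3.4518) = 6.0000 + 0.19054 + 0.45330 + 0.14700 + 0.031689 = 6.8225.
⟨E⟩ = 0.021278 eV, ⟨E²⟩ = 0.0038804 eV².
C_V/k_B = (⟨E²⟩ − ⟨E⟩²)/(kT)² = (0.0038804 − 0.00045275)/0.0065330 = 0.525.

0.525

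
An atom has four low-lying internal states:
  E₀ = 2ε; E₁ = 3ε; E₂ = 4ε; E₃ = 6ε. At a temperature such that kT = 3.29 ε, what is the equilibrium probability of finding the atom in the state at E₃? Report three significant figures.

Eᵢ/kT = 0.60790, 0.91185, 1.2158, 1.8237.
Z = Σ e^(−Eᵢ/kT) = e^(−0.60790) + e^(−0.91185) + e^(−1.2158) + e^(−1.8237) = 0.54449 + 0.40178 + 0.29647 + 0.16143 = 1.4042.
P₃ = e^(−E₃/kT) / Z = 0.16143/1.4042 = 0.115.

0.115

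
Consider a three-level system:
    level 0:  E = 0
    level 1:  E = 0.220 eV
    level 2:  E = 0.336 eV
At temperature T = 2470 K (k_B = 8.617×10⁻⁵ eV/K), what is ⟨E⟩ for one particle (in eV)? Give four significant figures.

k_BT = 8.617×10⁻⁵ × 2470 K = 0.212840 eV.
Eᵢ/kT = 0, 1.03364, 1.57865.
Z = Σ e^(−Eᵢ/kT) = e^(−0) + e^(−1.03364) + e^(−1.57865) = 1.00000 + 0.355710 + 0.206253 = 1.56196.
⟨E⟩ = Σ Eᵢ e^(−Eᵢ/kT) / Z = (0·1.00000 + 0.220·0.355710 + 0.336·0.206253) / 1.56196 = 0.09447 eV.

0.09447 eV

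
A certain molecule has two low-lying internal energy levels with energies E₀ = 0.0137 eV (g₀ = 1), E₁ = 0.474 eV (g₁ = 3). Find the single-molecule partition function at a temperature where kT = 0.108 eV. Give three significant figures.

Z = 0.918

Eᵢ/kT = 0.12685, 4.3889.
Z = Σ gᵢe^(−Eᵢ/kT) = 1·e^(−0.12685) + 3·e^(−4.3889) = 0.88087 + 0.037243 = 0.91811.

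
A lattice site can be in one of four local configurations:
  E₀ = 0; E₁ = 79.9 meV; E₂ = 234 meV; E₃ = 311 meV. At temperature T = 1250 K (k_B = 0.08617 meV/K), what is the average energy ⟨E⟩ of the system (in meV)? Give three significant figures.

k_BT = 0.08617 × 1250 K = 107.71 meV.
Eᵢ/kT = 0, 0.74181, 2.1725, 2.8874.
Z = Σ e^(−Eᵢ/kT) = e^(−0) + e^(−0.74181) + e^(−2.1725) + e^(−2.8874) = 1.0000 + 0.47625 + 0.11389 + 0.055721 = 1.6459.
⟨E⟩ = Σ Eᵢ e^(−Eᵢ/kT) / Z = (0·1.0000 + 79.9·0.47625 + 234·0.11389 + 311·0.055721) / 1.6459 = 49.8 meV.

49.8 meV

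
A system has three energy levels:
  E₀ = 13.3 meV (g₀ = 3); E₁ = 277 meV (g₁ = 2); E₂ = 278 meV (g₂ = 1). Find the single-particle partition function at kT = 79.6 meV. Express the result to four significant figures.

Eᵢ/kT = 0.167085, 3.47990, 3.49246.
Z = Σ gᵢe^(−Eᵢ/kT) = 3·e^(−0.167085) + 2·e^(−3.47990) + 1·e^(−3.49246) = 2.53838 + 0.0616210 + 0.0304259 = 2.63043.

Z = 2.630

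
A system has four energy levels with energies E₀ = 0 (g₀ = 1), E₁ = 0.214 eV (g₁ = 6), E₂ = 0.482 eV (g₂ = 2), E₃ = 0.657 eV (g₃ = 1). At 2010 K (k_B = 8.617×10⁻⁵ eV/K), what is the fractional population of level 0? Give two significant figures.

0.35

k_BT = 8.617×10⁻⁵ × 2010 K = 0.1732 eV.
Eᵢ/kT = 0, 1.236, 2.783, 3.793.
Z = Σ gᵢe^(−Eᵢ/kT) = 1·e^(−0) + 6·e^(−1.236) + 2·e^(−2.783) + 1·e^(−3.793) = 1.000 + 1.743 + 0.1237 + 0.02253 = 2.889.
P₀ = g₀ e^(−E₀/kT) / Z = 1.000/2.889 = 0.35.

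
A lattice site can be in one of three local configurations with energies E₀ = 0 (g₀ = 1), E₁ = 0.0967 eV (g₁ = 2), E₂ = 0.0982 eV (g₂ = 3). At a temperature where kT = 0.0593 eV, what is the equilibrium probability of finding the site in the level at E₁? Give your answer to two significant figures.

0.20

Eᵢ/kT = 0, 1.631, 1.656.
Z = Σ gᵢe^(−Eᵢ/kT) = 1·e^(−0) + 2·e^(−1.631) + 3·e^(−1.656) = 1.000 + 0.3915 + 0.5727 = 1.964.
P₁ = g₁ e^(−E₁/kT) / Z = 0.3915/1.964 = 0.20.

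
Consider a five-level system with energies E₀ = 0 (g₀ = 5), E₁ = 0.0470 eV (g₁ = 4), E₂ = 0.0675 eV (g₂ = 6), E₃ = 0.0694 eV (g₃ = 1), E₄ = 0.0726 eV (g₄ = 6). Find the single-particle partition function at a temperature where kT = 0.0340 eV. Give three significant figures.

Eᵢ/kT = 0, 1.3824, 1.9853, 2.0412, 2.1353.
Z = Σ gᵢe^(−Eᵢ/kT) = 5·e^(−0) + 4·e^(−1.3824) + 6·e^(−1.9853) + 1·e^(−2.0412) + 6·e^(−2.1353) = 5.0000 + 1.0039 + 0.82404 + 0.12987 + 0.70925 = 7.6671.

Z = 7.67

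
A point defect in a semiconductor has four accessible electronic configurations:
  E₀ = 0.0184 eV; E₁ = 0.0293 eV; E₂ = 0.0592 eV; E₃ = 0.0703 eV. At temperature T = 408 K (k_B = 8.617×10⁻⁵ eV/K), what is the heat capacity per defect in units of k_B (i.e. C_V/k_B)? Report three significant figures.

0.269

k_BT = 8.617×10⁻⁵ × 408 K = 0.035157 eV.
Eᵢ/kT = 0.52337, 0.83340, 1.6839, 1.9996.
Z = Σ e^(−Eᵢ/kT) = e^(−0.52337) + e^(−0.83340) + e^(−1.6839) + e^(−1.9996) = 0.59252 + 0.43457 + 0.18565 + 0.13539 = 1.3481.
⟨E⟩ = 0.032745 eV, ⟨E²⟩ = 0.0014045 eV².
C_V/k_B = (⟨E²⟩ − ⟨E⟩²)/(kT)² = (0.0014045 − 0.0010722)/0.0012360 = 0.269.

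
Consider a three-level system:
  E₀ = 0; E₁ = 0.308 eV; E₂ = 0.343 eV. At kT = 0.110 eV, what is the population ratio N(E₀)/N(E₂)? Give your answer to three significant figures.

22.6

n₀/n₂ = exp[−(E₀−E₂)/kT] = exp(−(-0.343 eV)/(0.110 eV)) = exp(3.1182) = 22.6.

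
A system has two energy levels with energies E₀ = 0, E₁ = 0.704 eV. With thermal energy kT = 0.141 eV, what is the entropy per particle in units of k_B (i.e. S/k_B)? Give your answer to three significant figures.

Eᵢ/kT = 0, 4.9929.
Z = Σ e^(−Eᵢ/kT) = e^(−0) + e^(−4.9929) = 1.0000 + 0.0067860 = 1.0068.
⟨E⟩ = Σ EᵢPᵢ = 0.0047451 eV.
S/k_B = ln Z + ⟨E⟩/kT = ln(1.0068) + 0.0047451/0.141 = 0.0067770 + 0.033653 = 0.0404.

0.0404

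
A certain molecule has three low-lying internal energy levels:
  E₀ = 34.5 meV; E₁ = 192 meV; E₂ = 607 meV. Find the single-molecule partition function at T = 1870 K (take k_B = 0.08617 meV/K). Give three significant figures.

Z = 1.13

k_BT = 0.08617 × 1870 K = 161.14 meV.
Eᵢ/kT = 0.21410, 1.1915, 3.7669.
Z = Σ e^(−Eᵢ/kT) = e^(−0.21410) + e^(−1.1915) + e^(−3.7669) = 0.80727 + 0.30377 + 0.023124 = 1.1342.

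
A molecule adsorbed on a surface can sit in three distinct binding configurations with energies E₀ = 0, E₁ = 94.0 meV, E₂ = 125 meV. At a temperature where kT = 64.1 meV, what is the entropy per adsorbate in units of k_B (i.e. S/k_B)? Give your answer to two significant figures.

Eᵢ/kT = 0, 1.466, 1.950.
Z = Σ e^(−Eᵢ/kT) = e^(−0) + e^(−1.466) + e^(−1.950) = 1.000 + 0.2308 + 0.1423 = 1.373.
⟨E⟩ = Σ EᵢPᵢ = 28.76 meV.
S/k_B = ln Z + ⟨E⟩/kT = ln(1.373) + 28.76/64.1 = 0.3170 + 0.4487 = 0.77.

0.77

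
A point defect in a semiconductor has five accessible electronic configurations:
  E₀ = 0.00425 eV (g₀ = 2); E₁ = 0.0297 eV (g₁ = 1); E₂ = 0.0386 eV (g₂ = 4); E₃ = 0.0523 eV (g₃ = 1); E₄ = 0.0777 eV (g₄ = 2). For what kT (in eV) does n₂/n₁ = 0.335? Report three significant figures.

0.00359 eV

n₂/n₁ = (g₂/g₁) exp[−(E₂−E₁)/kT] = 0.335.
⇒ (E₂−E₁)/kT = ln((4/1)/0.335) = ln(11.940) = 2.4799.
kT = 0.0089 eV / 2.4799 = 0.00359 eV.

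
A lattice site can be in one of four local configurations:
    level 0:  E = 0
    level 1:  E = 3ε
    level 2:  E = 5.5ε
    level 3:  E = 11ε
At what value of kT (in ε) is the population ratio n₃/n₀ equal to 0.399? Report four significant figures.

11.97 ε

n₃/n₀ = exp[−(E₃−E₀)/kT] = 0.399.
⇒ (E₃−E₀)/kT = ln(1/0.399) = ln(2.50627) = 0.918796.
kT = 11ε / 0.918796 = 11.97 ε.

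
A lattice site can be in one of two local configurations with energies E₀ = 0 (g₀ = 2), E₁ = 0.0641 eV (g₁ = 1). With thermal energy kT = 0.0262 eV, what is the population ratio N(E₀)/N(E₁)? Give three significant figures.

n₀/n₁ = (g₀/g₁) exp[−(E₀−E₁)/kT] = (2/1) × exp(−(-0.0641 eV)/(0.0262 eV)) = (2/1) × exp(2.4466) = 23.1.

23.1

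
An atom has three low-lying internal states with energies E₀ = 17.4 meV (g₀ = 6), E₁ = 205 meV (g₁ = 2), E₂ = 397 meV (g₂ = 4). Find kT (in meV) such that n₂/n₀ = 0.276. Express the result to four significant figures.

n₂/n₀ = (g₂/g₀) exp[−(E₂−E₀)/kT] = 0.276.
⇒ (E₂−E₀)/kT = ln((4/6)/0.276) = ln(2.41546) = 0.881890.
kT = 379.6 meV / 0.881890 = 430.4 meV.

430.4 meV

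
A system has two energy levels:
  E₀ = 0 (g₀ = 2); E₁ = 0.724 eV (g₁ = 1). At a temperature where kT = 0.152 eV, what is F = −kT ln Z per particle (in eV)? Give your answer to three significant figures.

-0.106 eV

Eᵢ/kT = 0, 4.7632.
Z = Σ gᵢe^(−Eᵢ/kT) = 2·e^(−0) + 1·e^(−4.7632) = 2.0000 + 0.0085382 = 2.0085.
F = −kT ln Z = −0.152 × ln(2.0085) = −0.152 × 0.69739 = -0.106 eV.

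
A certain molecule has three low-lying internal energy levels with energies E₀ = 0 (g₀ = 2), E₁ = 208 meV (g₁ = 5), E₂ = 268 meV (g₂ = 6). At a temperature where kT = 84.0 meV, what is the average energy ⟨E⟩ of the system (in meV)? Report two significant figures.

Eᵢ/kT = 0, 2.476, 3.190.
Z = Σ gᵢe^(−Eᵢ/kT) = 2·e^(−0) + 5·e^(−2.476) + 6·e^(−3.190) = 2.000 + 0.4204 + 0.2470 = 2.667.
⟨E⟩ = Σ Eᵢ gᵢe^(−Eᵢ/kT) / Z = (0·2.000 + 208·0.4204 + 268·0.2470) / 2.667 = 58 meV.

58 meV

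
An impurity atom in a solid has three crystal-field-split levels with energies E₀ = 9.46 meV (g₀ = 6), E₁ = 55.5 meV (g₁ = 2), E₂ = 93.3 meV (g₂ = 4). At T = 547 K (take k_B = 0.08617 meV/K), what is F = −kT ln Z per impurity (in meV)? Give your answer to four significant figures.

k_BT = 0.08617 × 547 K = 47.1350 meV.
Eᵢ/kT = 0.200700, 1.17747, 1.97942.
Z = Σ gᵢe^(−Eᵢ/kT) = 6·e^(−0.200700) + 2·e^(−1.17747) + 4·e^(−1.97942) = 4.90895 + 0.616114 + 0.552597 = 6.07766.
F = −kT ln Z = −47.1350 × ln(6.07766) = −47.1350 × 1.80462 = -85.06 meV.

-85.06 meV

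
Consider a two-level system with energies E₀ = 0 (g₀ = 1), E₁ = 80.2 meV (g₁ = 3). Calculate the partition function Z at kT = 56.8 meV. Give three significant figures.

Eᵢ/kT = 0, 1.4120.
Z = Σ gᵢe^(−Eᵢ/kT) = 1·e^(−0) + 3·e^(−1.4120) = 1.0000 + 0.73097 = 1.7310.

Z = 1.73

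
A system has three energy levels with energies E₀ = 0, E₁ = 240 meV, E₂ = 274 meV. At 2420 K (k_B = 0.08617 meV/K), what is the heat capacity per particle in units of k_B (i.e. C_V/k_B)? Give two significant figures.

0.35

k_BT = 0.08617 × 2420 K = 208.5 meV.
Eᵢ/kT = 0, 1.151, 1.314.
Z = Σ e^(−Eᵢ/kT) = e^(−0) + e^(−1.151) + e^(−1.314) = 1.000 + 0.3163 + 0.2687 = 1.585.
⟨E⟩ = 94.34 meV, ⟨E²⟩ = 24220 meV².
C_V/k_B = (⟨E²⟩ − ⟨E⟩²)/(kT)² = (24220 − 8900)/43470 = 0.35.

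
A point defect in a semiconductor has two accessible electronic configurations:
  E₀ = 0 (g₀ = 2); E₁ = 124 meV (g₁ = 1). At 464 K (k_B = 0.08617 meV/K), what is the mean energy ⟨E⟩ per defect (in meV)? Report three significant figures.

k_BT = 0.08617 × 464 K = 39.983 meV.
Eᵢ/kT = 0, 3.1013.
Z = Σ gᵢe^(−Eᵢ/kT) = 2·e^(−0) + 1·e^(−3.1013) = 2.0000 + 0.044991 = 2.0450.
⟨E⟩ = Σ Eᵢ gᵢe^(−Eᵢ/kT) / Z = (0·2.0000 + 124·0.044991) / 2.0450 = 2.73 meV.

2.73 meV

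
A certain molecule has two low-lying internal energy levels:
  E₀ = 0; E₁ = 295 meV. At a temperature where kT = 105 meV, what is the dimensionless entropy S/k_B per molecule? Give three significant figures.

Eᵢ/kT = 0, 2.8095.
Z = Σ e^(−Eᵢ/kT) = e^(−0) + e^(−2.8095) = 1.0000 + 0.060235 = 1.0602.
⟨E⟩ = Σ EᵢPᵢ = 16.760 meV.
S/k_B = ln Z + ⟨E⟩/kT = ln(1.0602) + 16.760/105 = 0.058458 + 0.15962 = 0.218.

0.218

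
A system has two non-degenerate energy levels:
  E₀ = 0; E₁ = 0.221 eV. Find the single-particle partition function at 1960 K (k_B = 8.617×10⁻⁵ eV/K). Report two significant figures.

k_BT = 8.617×10⁻⁵ × 1960 K = 0.1689 eV.
Eᵢ/kT = 0, 1.308.
Z = Σ e^(−Eᵢ/kT) = e^(−0) + e^(−1.308) = 1.000 + 0.2704 = 1.270.

Z = 1.3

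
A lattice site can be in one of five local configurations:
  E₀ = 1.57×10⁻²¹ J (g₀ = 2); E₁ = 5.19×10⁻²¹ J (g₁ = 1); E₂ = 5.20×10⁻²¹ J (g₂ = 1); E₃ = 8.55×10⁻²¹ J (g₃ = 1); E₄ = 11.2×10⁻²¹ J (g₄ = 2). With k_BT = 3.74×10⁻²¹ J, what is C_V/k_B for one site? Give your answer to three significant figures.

Eᵢ/kT = 0.41979, 1.3877, 1.3904, 2.2861, 2.9947.
Z = Σ gᵢe^(−Eᵢ/kT) = 2·e^(−0.41979) + 1·e^(−1.3877) + 1·e^(−1.3904) + 1·e^(−2.2861) + 2·e^(−2.9947) = 1.3144 + 0.24965 + 0.24898 + 0.10166 + 0.10010 = 2.0148.
⟨E⟩ = 3.2977, ⟨E²⟩ = 18.208.
C_V/k_B = (⟨E²⟩ − ⟨E⟩²)/(kT)² = (18.208 − 10.875)/13.988 = 0.524.

0.524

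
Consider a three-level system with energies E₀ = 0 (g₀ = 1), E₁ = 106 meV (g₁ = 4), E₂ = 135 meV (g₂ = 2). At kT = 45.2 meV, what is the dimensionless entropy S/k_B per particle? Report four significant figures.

Eᵢ/kT = 0, 2.34513, 2.98673.
Z = Σ gᵢe^(−Eᵢ/kT) = 1·e^(−0) + 4·e^(−2.34513) + 2·e^(−2.98673) = 1.00000 + 0.383339 + 0.100904 = 1.48424.
⟨E⟩ = Σ EᵢPᵢ = 36.5547 meV.
S/k_B = ln Z + ⟨E⟩/kT = ln(1.48424) + 36.5547/45.2 = 0.394903 + 0.808732 = 1.204.

1.204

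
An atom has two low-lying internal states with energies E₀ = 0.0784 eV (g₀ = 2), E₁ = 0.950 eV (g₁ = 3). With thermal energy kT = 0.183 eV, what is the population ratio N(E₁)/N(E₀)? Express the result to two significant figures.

0.013

n₁/n₀ = (g₁/g₀) exp[−(E₁−E₀)/kT] = (3/2) × exp(−(0.8716 eV)/(0.183 eV)) = (3/2) × exp(-4.763) = 0.013.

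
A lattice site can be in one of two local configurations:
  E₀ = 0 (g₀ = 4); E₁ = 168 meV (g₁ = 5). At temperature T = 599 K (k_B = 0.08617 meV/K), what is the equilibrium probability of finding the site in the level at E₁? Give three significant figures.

k_BT = 0.08617 × 599 K = 51.616 meV.
Eᵢ/kT = 0, 3.2548.
Z = Σ gᵢe^(−Eᵢ/kT) = 4·e^(−0) + 5·e^(−3.2548) = 4.0000 + 0.19294 = 4.1929.
P₁ = g₁ e^(−E₁/kT) / Z = 0.19294/4.1929 = 0.0460.

0.0460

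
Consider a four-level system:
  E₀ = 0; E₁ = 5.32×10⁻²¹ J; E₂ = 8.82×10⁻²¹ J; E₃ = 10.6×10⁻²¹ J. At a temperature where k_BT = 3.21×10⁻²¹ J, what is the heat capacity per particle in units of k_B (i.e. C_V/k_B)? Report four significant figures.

Eᵢ/kT = 0, 1.65732, 2.74766, 3.30218.
Z = Σ e^(−Eᵢ/kT) = e^(−0) + e^(−1.65732) + e^(−2.74766) + e^(−3.30218) = 1.00000 + 0.190649 + 0.0640776 + 0.0368028 = 1.29153.
⟨E⟩ = 1.52496, ⟨E²⟩ = 11.2392.
C_V/k_B = (⟨E²⟩ − ⟨E⟩²)/(kT)² = (11.2392 − 2.32550)/10.3041 = 0.8651.

0.8651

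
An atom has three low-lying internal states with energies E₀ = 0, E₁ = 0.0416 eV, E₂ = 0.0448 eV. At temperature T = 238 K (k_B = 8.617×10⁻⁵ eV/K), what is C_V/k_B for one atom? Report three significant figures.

0.697

k_BT = 8.617×10⁻⁵ × 238 K = 0.020508 eV.
Eᵢ/kT = 0, 2.0285, 2.1845.
Z = Σ e^(−Eᵢ/kT) = e^(−0) + e^(−2.0285) + e^(−2.1845) = 1.0000 + 0.13153 + 0.11253 = 1.2441.
⟨E⟩ = 0.0084503 eV, ⟨E²⟩ = 0.00036450 eV².
C_V/k_B = (⟨E²⟩ − ⟨E⟩²)/(kT)² = (0.00036450 − 0.000071408)/0.00042058 = 0.697.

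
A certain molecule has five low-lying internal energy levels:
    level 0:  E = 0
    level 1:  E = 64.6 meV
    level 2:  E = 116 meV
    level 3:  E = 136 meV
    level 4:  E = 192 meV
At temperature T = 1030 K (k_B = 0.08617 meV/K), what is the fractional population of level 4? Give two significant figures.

0.055

k_BT = 0.08617 × 1030 K = 88.76 meV.
Eᵢ/kT = 0, 0.7278, 1.307, 1.532, 2.163.
Z = Σ e^(−Eᵢ/kT) = e^(−0) + e^(−0.7278) + e^(−1.307) + e^(−1.532) + e^(−2.163) = 1.000 + 0.4830 + 0.2706 + 0.2161 + 0.1150 = 2.085.
P₄ = e^(−E₄/kT) / Z = 0.1150/2.085 = 0.055.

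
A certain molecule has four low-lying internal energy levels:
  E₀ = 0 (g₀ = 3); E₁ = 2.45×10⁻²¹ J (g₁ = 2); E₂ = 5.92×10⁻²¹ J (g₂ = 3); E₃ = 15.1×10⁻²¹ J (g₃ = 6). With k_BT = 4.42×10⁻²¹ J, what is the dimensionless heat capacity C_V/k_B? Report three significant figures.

Eᵢ/kT = 0, 0.55430, 1.3394, 3.4163.
Z = Σ gᵢe^(−Eᵢ/kT) = 3·e^(−0) + 2·e^(−0.55430) + 3·e^(−1.3394) + 6·e^(−3.4163) = 3.0000 + 1.1489 + 0.78601 + 0.19700 = 5.1319.
⟨E⟩ = 2.0349, ⟨E²⟩ = 15.464.
C_V/k_B = (⟨E²⟩ − ⟨E⟩²)/(kT)² = (15.464 − 4.1408)/19.536 = 0.580.

0.580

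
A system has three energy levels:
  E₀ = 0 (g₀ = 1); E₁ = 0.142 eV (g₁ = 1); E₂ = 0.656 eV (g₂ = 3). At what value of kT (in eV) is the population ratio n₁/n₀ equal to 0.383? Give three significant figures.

n₁/n₀ = (g₁/g₀) exp[−(E₁−E₀)/kT] = 0.383.
⇒ (E₁−E₀)/kT = ln((1/1)/0.383) = ln(2.6110) = 0.95973.
kT = 0.142 eV / 0.95973 = 0.148 eV.

0.148 eV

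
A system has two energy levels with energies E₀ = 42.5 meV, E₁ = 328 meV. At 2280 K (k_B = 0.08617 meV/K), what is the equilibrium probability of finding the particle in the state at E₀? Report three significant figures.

0.810

k_BT = 0.08617 × 2280 K = 196.47 meV.
Eᵢ/kT = 0.21632, 1.6695.
Z = Σ e^(−Eᵢ/kT) = e^(−0.21632) + e^(−1.6695) = 0.80548 + 0.18834 = 0.99382.
P₀ = e^(−E₀/kT) / Z = 0.80548/0.99382 = 0.810.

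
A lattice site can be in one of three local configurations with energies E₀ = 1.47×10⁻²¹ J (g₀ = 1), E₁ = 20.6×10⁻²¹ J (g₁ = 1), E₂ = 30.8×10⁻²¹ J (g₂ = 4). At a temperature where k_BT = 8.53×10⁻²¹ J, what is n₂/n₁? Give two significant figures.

n₂/n₁ = (g₂/g₁) exp[−(E₂−E₁)/kT] = (4/1) × exp(−(10.2 ×10⁻²¹ J)/(8.53 ×10⁻²¹ J)) = (4/1) × exp(-1.196) = 1.2.

1.2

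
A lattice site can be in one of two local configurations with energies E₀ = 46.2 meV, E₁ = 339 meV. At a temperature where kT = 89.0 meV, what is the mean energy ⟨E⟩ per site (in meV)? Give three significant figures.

Eᵢ/kT = 0.51910, 3.8090.
Z = Σ e^(−Eᵢ/kT) = e^(−0.51910) + e^(−3.8090) = 0.59506 + 0.022170 = 0.61723.
⟨E⟩ = Σ Eᵢ e^(−Eᵢ/kT) / Z = (46.2·0.59506 + 339·0.022170) / 0.61723 = 56.7 meV.

56.7 meV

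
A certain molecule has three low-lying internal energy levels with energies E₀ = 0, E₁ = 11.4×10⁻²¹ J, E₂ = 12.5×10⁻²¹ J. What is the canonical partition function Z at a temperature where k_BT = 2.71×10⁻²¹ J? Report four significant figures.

Z = 1.025

Eᵢ/kT = 0, 4.20664, 4.61255.
Z = Σ e^(−Eᵢ/kT) = e^(−0) + e^(−4.20664) + e^(−4.61255) = 1.00000 + 0.0148963 + 0.00992647 = 1.02482.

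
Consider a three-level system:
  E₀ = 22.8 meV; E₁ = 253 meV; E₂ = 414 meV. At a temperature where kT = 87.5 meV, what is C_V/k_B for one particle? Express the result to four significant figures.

Eᵢ/kT = 0.260571, 2.89143, 4.73143.
Z = Σ e^(−Eᵢ/kT) = e^(−0.260571) + e^(−2.89143) + e^(−4.73143) = 0.770611 + 0.0554968 + 0.00881386 = 0.834922.
⟨E⟩ = 42.2310 meV, ⟨E²⟩ = 6543.78 meV².
C_V/k_B = (⟨E²⟩ − ⟨E⟩²)/(kT)² = (6543.78 − 1783.46)/7656.25 = 0.6218.

0.6218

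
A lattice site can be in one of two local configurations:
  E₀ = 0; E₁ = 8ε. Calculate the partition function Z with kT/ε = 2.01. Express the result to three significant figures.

Eᵢ/kT = 0, 3.9801.
Z = Σ e^(−Eᵢ/kT) = e^(−0) + e^(−3.9801) = 1.0000 + 0.018684 = 1.0187.

Z = 1.02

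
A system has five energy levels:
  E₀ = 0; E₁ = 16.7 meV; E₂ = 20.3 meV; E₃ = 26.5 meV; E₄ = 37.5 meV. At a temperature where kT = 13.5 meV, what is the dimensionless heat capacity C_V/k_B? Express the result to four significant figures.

Eᵢ/kT = 0, 1.23704, 1.50370, 1.96296, 2.77778.
Z = Σ e^(−Eᵢ/kT) = e^(−0) + e^(−1.23704) + e^(−1.50370) + e^(−1.96296) + e^(−2.77778) = 1.00000 + 0.290242 + 0.222306 + 0.140442 + 0.0621764 = 1.71517.
⟨E⟩ = 8.98639 meV, ⟨E²⟩ = 209.085 meV².
C_V/k_B = (⟨E²⟩ − ⟨E⟩²)/(kT)² = (209.085 − 80.7552)/182.250 = 0.7041.

0.7041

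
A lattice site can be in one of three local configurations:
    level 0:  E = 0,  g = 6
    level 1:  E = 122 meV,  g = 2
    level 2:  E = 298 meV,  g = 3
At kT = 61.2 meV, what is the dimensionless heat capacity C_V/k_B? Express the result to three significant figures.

Eᵢ/kT = 0, 1.9935, 4.8693.
Z = Σ gᵢe^(−Eᵢ/kT) = 6·e^(−0) + 2·e^(−1.9935) + 3·e^(−4.8693) = 6.0000 + 0.27244 + 0.023036 = 6.2955.
⟨E⟩ = 6.3700 meV, ⟨E²⟩ = 969.06 meV².
C_V/k_B = (⟨E²⟩ − ⟨E⟩²)/(kT)² = (969.06 − 40.577)/3745.4 = 0.248.

0.248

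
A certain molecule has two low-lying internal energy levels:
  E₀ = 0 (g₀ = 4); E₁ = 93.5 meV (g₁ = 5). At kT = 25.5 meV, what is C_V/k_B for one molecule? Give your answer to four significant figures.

0.4034

Eᵢ/kT = 0, 3.66667.
Z = Σ gᵢe^(−Eᵢ/kT) = 4·e^(−0) + 5·e^(−3.66667) = 4.00000 + 0.127807 = 4.12781.
⟨E⟩ = 2.89499 meV, ⟨E²⟩ = 270.681 meV².
C_V/k_B = (⟨E²⟩ − ⟨E⟩²)/(kT)² = (270.681 − 8.38097)/650.250 = 0.4034.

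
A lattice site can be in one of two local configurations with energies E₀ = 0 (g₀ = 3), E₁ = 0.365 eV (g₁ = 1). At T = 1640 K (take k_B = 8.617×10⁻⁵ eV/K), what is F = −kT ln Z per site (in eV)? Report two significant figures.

k_BT = 8.617×10⁻⁵ × 1640 K = 0.1413 eV.
Eᵢ/kT = 0, 2.583.
Z = Σ gᵢe^(−Eᵢ/kT) = 3·e^(−0) + 1·e^(−2.583) = 3.000 + 0.07555 = 3.076.
F = −kT ln Z = −0.1413 × ln(3.076) = −0.1413 × 1.124 = -0.16 eV.

-0.16 eV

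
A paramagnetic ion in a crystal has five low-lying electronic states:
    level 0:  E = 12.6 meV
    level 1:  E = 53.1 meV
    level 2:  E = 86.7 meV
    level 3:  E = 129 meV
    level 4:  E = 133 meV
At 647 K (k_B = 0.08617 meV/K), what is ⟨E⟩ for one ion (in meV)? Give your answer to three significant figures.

k_BT = 0.08617 × 647 K = 55.752 meV.
Eᵢ/kT = 0.22600, 0.95243, 1.5551, 2.3138, 2.3856.
Z = Σ e^(−Eᵢ/kT) = e^(−0.22600) + e^(−0.95243) + e^(−1.5551) + e^(−2.3138) + e^(−2.3856) = 0.79772 + 0.38580 + 0.21117 + 0.098885 + 0.092034 = 1.5856.
⟨E⟩ = Σ Eᵢ e^(−Eᵢ/kT) / Z = (12.6·0.79772 + 53.1·0.38580 + 86.7·0.21117 + 129·0.098885 + 133·0.092034) / 1.5856 = 46.6 meV.

46.6 meV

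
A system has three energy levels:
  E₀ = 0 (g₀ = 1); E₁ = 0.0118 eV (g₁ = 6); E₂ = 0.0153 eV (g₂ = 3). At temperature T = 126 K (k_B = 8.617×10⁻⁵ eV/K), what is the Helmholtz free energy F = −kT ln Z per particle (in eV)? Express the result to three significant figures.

-0.0144 eV

k_BT = 8.617×10⁻⁵ × 126 K = 0.010857 eV.
Eᵢ/kT = 0, 1.0869, 1.4092.
Z = Σ gᵢe^(−Eᵢ/kT) = 1·e^(−0) + 6·e^(−1.0869) + 3·e^(−1.4092) = 1.0000 + 2.0236 + 0.73302 = 3.7566.
F = −kT ln Z = −0.010857 × ln(3.7566) = −0.010857 × 1.3235 = -0.0144 eV.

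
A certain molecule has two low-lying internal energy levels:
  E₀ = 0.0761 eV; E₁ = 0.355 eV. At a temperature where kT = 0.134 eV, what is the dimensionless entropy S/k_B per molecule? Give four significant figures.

0.3484

Eᵢ/kT = 0.567910, 2.64925.
Z = Σ e^(−Eᵢ/kT) = e^(−0.567910) + e^(−2.64925) = 0.566709 + 0.0707042 = 0.637413.
⟨E⟩ = Σ EᵢPᵢ = 0.107037 eV.
S/k_B = ln Z + ⟨E⟩/kT = ln(0.637413) + 0.107037/0.134 = -0.450337 + 0.798784 = 0.3484.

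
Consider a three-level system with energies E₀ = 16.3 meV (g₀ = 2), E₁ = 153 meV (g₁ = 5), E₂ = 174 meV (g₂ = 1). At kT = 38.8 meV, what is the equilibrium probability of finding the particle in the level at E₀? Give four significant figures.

0.9239

Eᵢ/kT = 0.420103, 3.94330, 4.48454.
Z = Σ gᵢe^(−Eᵢ/kT) = 2·e^(−0.420103) + 5·e^(−3.94330) + 1·e^(−4.48454) = 1.31396 + 0.0969207 + 0.0112821 = 1.42216.
P₀ = g₀ e^(−E₀/kT) / Z = 1.31396/1.42216 = 0.9239.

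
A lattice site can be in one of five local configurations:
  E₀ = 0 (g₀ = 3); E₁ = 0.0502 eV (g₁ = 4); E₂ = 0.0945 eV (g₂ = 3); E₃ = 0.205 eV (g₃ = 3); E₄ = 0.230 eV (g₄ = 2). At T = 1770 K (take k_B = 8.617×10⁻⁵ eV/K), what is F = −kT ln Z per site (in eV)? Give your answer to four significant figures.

-0.3303 eV

k_BT = 8.617×10⁻⁵ × 1770 K = 0.152521 eV.
Eᵢ/kT = 0, 0.329135, 0.619587, 1.34408, 1.50799.
Z = Σ gᵢe^(−Eᵢ/kT) = 3·e^(−0) + 4·e^(−0.329135) + 3·e^(−0.619587) + 3·e^(−1.34408) + 2·e^(−1.50799) = 3.00000 + 2.87818 + 1.61450 + 0.782339 + 0.442709 = 8.71773.
F = −kT ln Z = −0.152521 × ln(8.71773) = −0.152521 × 2.16536 = -0.3303 eV.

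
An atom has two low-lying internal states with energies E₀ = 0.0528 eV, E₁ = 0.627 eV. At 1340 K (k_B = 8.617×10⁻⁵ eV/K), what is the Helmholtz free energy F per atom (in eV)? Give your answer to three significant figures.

0.0520 eV

k_BT = 8.617×10⁻⁵ × 1340 K = 0.11547 eV.
Eᵢ/kT = 0.45726, 5.4300.
Z = Σ e^(−Eᵢ/kT) = e^(−0.45726) + e^(−5.4300) = 0.63302 + 0.0043831 = 0.63740.
F = −kT ln Z = −0.11547 × ln(0.63740) = −0.11547 × -0.45036 = 0.0520 eV.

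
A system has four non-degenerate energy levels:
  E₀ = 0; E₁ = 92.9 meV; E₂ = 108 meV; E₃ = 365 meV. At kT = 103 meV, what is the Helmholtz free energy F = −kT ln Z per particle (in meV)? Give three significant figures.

Eᵢ/kT = 0, 0.90194, 1.0485, 3.5437.
Z = Σ e^(−Eᵢ/kT) = e^(−0) + e^(−0.90194) + e^(−1.0485) + e^(−3.5437) = 1.0000 + 0.40578 + 0.35046 + 0.028906 = 1.7851.
F = −kT ln Z = −103 × ln(1.7851) = −103 × 0.57947 = -59.7 meV.

-59.7 meV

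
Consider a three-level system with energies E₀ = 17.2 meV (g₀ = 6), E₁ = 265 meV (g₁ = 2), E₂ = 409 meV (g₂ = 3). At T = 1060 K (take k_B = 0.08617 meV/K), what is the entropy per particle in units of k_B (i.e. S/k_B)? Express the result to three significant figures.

k_BT = 0.08617 × 1060 K = 91.340 meV.
Eᵢ/kT = 0.18831, 2.9012, 4.4778.
Z = Σ gᵢe^(−Eᵢ/kT) = 6·e^(−0.18831) + 2·e^(−2.9012) + 3·e^(−4.4778) = 4.9701 + 0.10991 + 0.034075 = 5.1141.
⟨E⟩ = Σ EᵢPᵢ = 25.136 meV.
S/k_B = ln Z + ⟨E⟩/kT = ln(5.1141) + 25.136/91.340 = 1.6320 + 0.27519 = 1.91.

1.91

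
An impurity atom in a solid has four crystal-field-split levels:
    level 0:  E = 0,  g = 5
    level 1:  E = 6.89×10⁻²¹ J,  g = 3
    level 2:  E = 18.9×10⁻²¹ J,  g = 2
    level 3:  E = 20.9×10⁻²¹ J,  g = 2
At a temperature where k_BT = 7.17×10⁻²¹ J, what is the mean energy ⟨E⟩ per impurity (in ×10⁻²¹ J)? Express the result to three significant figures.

Eᵢ/kT = 0, 0.96095, 2.6360, 2.9149.
Z = Σ gᵢe^(−Eᵢ/kT) = 5·e^(−0) + 3·e^(−0.96095) + 2·e^(−2.6360) + 2·e^(−2.9149) = 5.0000 + 1.1476 + 0.14329 + 0.10842 = 6.3993.
⟨E⟩ = Σ Eᵢ gᵢe^(−Eᵢ/kT) / Z = (0·5.0000 + 6.89·1.1476 + 18.9·0.14329 + 20.9·0.10842) / 6.3993 = 2.01 ×10⁻²¹ J.

2.01 ×10⁻²¹ J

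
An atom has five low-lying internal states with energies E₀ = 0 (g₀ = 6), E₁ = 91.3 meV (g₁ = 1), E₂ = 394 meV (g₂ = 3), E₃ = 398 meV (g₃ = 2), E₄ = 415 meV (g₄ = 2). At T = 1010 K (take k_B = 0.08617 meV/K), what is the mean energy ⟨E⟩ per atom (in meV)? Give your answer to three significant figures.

9.35 meV

k_BT = 0.08617 × 1010 K = 87.032 meV.
Eᵢ/kT = 0, 1.0490, 4.5271, 4.5730, 4.7684.
Z = Σ gᵢe^(−Eᵢ/kT) = 6·e^(−0) + 1·e^(−1.0490) + 3·e^(−4.5271) + 2·e^(−4.5730) + 2·e^(−4.7684) = 6.0000 + 0.35029 + 0.032436 + 0.020654 + 0.016988 = 6.4204.
⟨E⟩ = Σ Eᵢ gᵢe^(−Eᵢ/kT) / Z = (0·6.0000 + 91.3·0.35029 + 394·0.032436 + 398·0.020654 + 415·0.016988) / 6.4204 = 9.35 meV.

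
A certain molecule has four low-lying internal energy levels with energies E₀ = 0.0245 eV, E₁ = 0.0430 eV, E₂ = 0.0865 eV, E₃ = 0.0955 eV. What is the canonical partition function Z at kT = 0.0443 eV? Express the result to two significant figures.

Eᵢ/kT = 0.5530, 0.9707, 1.953, 2.156.
Z = Σ e^(−Eᵢ/kT) = e^(−0.5530) + e^(−0.9707) + e^(−1.953) + e^(−2.156) = 0.5752 + 0.3788 + 0.1418 + 0.1158 = 1.212.

Z = 1.2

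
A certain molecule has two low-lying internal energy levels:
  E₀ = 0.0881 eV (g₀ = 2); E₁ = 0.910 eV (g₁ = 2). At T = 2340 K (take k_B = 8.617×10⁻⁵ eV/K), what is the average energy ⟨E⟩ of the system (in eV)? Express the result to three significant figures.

0.102 eV

k_BT = 8.617×10⁻⁵ × 2340 K = 0.20164 eV.
Eᵢ/kT = 0.43692, 4.5130.
Z = Σ gᵢe^(−Eᵢ/kT) = 2·e^(−0.43692) + 2·e^(−4.5130) = 1.2920 + 0.021931 = 1.3139.
⟨E⟩ = Σ Eᵢ gᵢe^(−Eᵢ/kT) / Z = (0.0881·1.2920 + 0.910·0.021931) / 1.3139 = 0.102 eV.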